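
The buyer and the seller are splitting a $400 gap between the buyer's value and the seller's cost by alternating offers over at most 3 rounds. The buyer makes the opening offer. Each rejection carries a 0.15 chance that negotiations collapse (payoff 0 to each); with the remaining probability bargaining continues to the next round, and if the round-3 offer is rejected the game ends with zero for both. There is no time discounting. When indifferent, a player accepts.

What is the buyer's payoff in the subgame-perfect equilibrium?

Round 3 (the buyer proposes): the seller will accept anything ≥ 0, so the buyer offers 0 and keeps 400.
Round 2 (the seller proposes): rejecting gives the buyer an expected 0.85 × 400 = 340, so the seller offers 340, keeping 60.
Round 1 (the buyer proposes): rejecting gives the seller an expected 0.85 × 60 = 51; the buyer offers that and keeps 349.

349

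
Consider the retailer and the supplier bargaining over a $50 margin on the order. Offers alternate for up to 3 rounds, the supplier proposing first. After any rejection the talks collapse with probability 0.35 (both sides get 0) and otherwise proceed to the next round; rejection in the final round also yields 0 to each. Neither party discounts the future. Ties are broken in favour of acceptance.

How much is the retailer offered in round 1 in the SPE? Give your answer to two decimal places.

By backward induction:
Round 3 (the supplier proposes): the retailer will accept anything ≥ 0, so the supplier offers 0 and keeps 50.
Round 2 (the retailer proposes): rejecting gives the supplier an expected 0.65 × 50 = 32.5. The retailer offers 32.5 and keeps 50 − 32.5 = 17.5.
Round 1 (the supplier proposes): rejecting gives the retailer an expected 0.65 × 17.5 = 11.375; the supplier offers that and keeps 38.625.

11.38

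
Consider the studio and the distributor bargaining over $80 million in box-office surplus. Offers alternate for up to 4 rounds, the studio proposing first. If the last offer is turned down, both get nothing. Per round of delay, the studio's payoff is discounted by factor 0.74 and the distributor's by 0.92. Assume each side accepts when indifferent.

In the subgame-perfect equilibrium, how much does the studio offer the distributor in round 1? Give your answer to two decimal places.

69.24

Solve by backward induction from round 4.
Round 4 (the distributor proposes): the studio will accept anything ≥ 0, so the distributor offers 0 and keeps 80.
Round 3 (the studio proposes): the distributor can get 80 next round, worth 0.92 × 80 = 73.6 now, so the studio offers 73.6, keeping 6.4.
Round 2 (the distributor proposes): the studio can get 6.4 next round, worth 0.74 × 6.4 = 4.736 now, so the distributor offers 4.736, keeping 75.264.
Round 1 (the studio proposes): the distributor can get 75.264 next round, worth 0.92 × 75.264 = 69.24288 now, so the studio offers 69.24288, keeping 10.75712.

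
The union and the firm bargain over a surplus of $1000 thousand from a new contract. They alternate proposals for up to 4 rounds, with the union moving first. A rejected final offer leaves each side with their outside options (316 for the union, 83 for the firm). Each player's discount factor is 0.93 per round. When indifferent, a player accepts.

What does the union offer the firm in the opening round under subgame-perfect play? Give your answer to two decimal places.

615.28

Round 4 (the firm proposes): the union gets 316 if talks fail, so the firm offers 316 and keeps 684.
Round 3 (the union proposes): the firm can get 684 next round, worth 0.93 × 684 = 636.12 now; the union offers that and keeps 363.88.
Round 2 (the firm proposes): the union can get 363.88 next round, worth 0.93 × 363.88 = 338.4084 now, so the firm offers 338.4084, keeping 661.5916.
Round 1 (the union proposes): the firm can get 661.5916 next round, worth 0.93 × 661.5916 = 615.280188 now. The union offers 615.280188 and keeps 1000 − 615.280188 = 384.719812.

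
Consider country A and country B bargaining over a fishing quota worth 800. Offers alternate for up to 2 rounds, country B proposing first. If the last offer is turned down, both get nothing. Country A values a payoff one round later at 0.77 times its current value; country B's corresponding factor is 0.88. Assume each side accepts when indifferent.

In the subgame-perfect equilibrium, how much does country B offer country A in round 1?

Work backward from the last round.
Round 2 (country A proposes): country B will accept anything ≥ 0, so country A offers 0 and keeps 800.
Round 1 (country B proposes): country A can get 800 next round, worth 0.77 × 800 = 616 now. Country B offers 616 and keeps 800 − 616 = 184.

616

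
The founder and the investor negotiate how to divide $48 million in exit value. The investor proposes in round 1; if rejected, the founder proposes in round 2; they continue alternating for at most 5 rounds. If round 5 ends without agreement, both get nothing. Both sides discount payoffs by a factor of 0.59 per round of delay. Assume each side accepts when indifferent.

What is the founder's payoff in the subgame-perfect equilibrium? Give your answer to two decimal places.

15.65

Round 5 (the investor proposes): rejection yields 0 for the founder; the investor offers 0 and keeps 48.
Round 4 (the founder proposes): the investor can get 48 next round, worth 0.59 × 48 = 28.32 now. The founder offers 28.32 and keeps 48 − 28.32 = 19.68.
Round 3 (the investor proposes): the founder can get 19.68 next round, worth 0.59 × 19.68 = 11.6112 now; the investor offers that and keeps 36.3888.
Round 2 (the founder proposes): the investor can get 36.3888 next round, worth 0.59 × 36.3888 = 21.469392 now; the founder offers that and keeps 26.530608.
Round 1 (the investor proposes): the founder can get 26.530608 next round, worth 0.59 × 26.530608 = 15.65305872 now. The investor offers 15.65305872 and keeps 48 − 15.65305872 = 32.34694128.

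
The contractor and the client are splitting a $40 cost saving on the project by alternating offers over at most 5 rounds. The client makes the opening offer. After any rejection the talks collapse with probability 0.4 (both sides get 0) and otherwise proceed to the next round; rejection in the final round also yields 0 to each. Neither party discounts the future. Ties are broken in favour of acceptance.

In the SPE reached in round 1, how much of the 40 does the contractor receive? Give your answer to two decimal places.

By backward induction:
Round 5 (the client proposes): rejection yields 0 for the contractor; the client offers 0 and keeps 40.
Round 4 (the contractor proposes): rejecting gives the client an expected 0.6 × 40 = 24; the contractor offers that and keeps 16.
Round 3 (the client proposes): rejecting gives the contractor an expected 0.6 × 16 = 9.6, so the client offers 9.6, keeping 30.4.
Round 2 (the contractor proposes): rejecting gives the client an expected 0.6 × 30.4 = 18.24, so the contractor offers 18.24, keeping 21.76.
Round 1 (the client proposes): rejecting gives the contractor an expected 0.6 × 21.76 = 13.056; the client offers that and keeps 26.944.

13.06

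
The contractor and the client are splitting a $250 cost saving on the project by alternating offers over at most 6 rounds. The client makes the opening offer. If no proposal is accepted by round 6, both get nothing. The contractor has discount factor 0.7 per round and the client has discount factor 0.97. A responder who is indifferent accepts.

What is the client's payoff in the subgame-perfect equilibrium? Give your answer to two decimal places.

160.50

Round 6 (the contractor proposes): the client will accept anything ≥ 0, so the contractor offers 0 and keeps 250.
Round 5 (the client proposes): the contractor can get 250 next round, worth 0.7 × 250 = 175 now, so the client offers 175, keeping 75.
Round 4 (the contractor proposes): the client can get 75 next round, worth 0.97 × 75 = 72.75 now; the contractor offers that and keeps 177.25.
Round 3 (the client proposes): the contractor can get 177.25 next round, worth 0.7 × 177.25 = 124.075 now; the client offers that and keeps 125.925.
Round 2 (the contractor proposes): the client can get 125.925 next round, worth 0.97 × 125.925 = 122.14725 now; the contractor offers that and keeps 127.85275.
Round 1 (the client proposes): the contractor can get 127.85275 next round, worth 0.7 × 127.85275 = 89.496925 now, so the client offers 89.496925, keeping 160.503075.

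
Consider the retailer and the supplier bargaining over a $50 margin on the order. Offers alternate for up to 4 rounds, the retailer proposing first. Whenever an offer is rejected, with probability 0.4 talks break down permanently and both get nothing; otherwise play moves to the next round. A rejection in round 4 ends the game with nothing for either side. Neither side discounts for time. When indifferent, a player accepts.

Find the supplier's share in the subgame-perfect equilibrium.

22.8

By backward induction:
Round 4 (the supplier proposes): the retailer will accept anything ≥ 0, so the supplier offers 0 and keeps 50.
Round 3 (the retailer proposes): rejecting gives the supplier an expected 0.6 × 50 = 30; the retailer offers that and keeps 20.
Round 2 (the supplier proposes): rejecting gives the retailer an expected 0.6 × 20 = 12, so the supplier offers 12, keeping 38.
Round 1 (the retailer proposes): rejecting gives the supplier an expected 0.6 × 38 = 22.8. The retailer offers 22.8 and keeps 50 − 22.8 = 27.2.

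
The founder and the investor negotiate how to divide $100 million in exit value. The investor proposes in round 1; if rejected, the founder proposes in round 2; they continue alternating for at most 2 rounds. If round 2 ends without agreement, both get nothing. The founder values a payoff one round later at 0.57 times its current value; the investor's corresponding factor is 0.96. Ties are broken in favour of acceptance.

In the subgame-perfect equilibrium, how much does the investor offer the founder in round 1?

57

Round 2 (the founder proposes): rejection yields 0 for the investor; the founder offers 0 and keeps 100.
Round 1 (the investor proposes): the founder can get 100 next round, worth 0.57 × 100 = 57 now; the investor offers that and keeps 43.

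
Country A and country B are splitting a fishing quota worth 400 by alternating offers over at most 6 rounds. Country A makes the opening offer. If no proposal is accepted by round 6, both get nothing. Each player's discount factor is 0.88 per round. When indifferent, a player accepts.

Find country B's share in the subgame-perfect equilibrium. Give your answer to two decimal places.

286.04

Round 6 (country B proposes): rejection yields 0 for country A; country B offers 0 and keeps 400.
Round 5 (country A proposes): country B can get 400 next round, worth 0.88 × 400 = 352 now. Country A offers 352 and keeps 400 − 352 = 48.
Round 4 (country B proposes): country A can get 48 next round, worth 0.88 × 48 = 42.24 now; country B offers that and keeps 357.76.
Round 3 (country A proposes): country B can get 357.76 next round, worth 0.88 × 357.76 = 314.8288 now. Country A offers 314.8288 and keeps 400 − 314.8288 = 85.1712.
Round 2 (country B proposes): country A can get 85.1712 next round, worth 0.88 × 85.1712 = 74.950656 now; country B offers that and keeps 325.049344.
Round 1 (country A proposes): country B can get 325.049344 next round, worth 0.88 × 325.049344 = 286.04342272 now, so country A offers 286.04342272, keeping 113.95657728.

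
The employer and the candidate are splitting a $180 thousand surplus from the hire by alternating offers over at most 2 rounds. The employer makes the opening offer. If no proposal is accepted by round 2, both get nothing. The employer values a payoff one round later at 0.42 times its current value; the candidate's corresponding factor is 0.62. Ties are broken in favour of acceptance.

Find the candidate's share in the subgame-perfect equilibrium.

Round 2 (the candidate proposes): the employer will accept anything ≥ 0, so the candidate offers 0 and keeps 180.
Round 1 (the employer proposes): the candidate can get 180 next round, worth 0.62 × 180 = 111.6 now. The employer offers 111.6 and keeps 180 − 111.6 = 68.4.

111.6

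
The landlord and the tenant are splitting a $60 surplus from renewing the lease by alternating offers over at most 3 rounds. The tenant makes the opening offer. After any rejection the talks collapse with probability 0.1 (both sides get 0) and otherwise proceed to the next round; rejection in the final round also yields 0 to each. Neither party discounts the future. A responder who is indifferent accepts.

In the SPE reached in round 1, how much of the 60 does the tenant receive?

Round 3 (the tenant proposes): rejection yields 0 for the landlord; the tenant offers 0 and keeps 60.
Round 2 (the landlord proposes): rejecting gives the tenant an expected 0.9 × 60 = 54; the landlord offers that and keeps 6.
Round 1 (the tenant proposes): rejecting gives the landlord an expected 0.9 × 6 = 5.4, so the tenant offers 5.4, keeping 54.6.

54.6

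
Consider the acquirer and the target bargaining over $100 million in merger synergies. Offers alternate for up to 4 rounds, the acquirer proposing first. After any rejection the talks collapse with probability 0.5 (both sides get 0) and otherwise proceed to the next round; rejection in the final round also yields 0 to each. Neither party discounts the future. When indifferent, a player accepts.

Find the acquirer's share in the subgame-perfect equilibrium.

62.5

Round 4 (the target proposes): the acquirer will accept anything ≥ 0, so the target offers 0 and keeps 100.
Round 3 (the acquirer proposes): rejecting gives the target an expected 0.5 × 100 = 50. The acquirer offers 50 and keeps 100 − 50 = 50.
Round 2 (the target proposes): rejecting gives the acquirer an expected 0.5 × 50 = 25; the target offers that and keeps 75.
Round 1 (the acquirer proposes): rejecting gives the target an expected 0.5 × 75 = 37.5; the acquirer offers that and keeps 62.5.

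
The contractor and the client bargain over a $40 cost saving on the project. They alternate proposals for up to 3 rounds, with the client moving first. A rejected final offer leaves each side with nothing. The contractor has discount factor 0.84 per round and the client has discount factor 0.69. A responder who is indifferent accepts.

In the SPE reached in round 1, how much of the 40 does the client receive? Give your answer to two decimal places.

29.58

Work backward from the last round.
Round 3 (the client proposes): rejection yields 0 for the contractor; the client offers 0 and keeps 40.
Round 2 (the contractor proposes): the client can get 40 next round, worth 0.69 × 40 = 27.6 now; the contractor offers that and keeps 12.4.
Round 1 (the client proposes): the contractor can get 12.4 next round, worth 0.84 × 12.4 = 10.416 now, so the client offers 10.416, keeping 29.584.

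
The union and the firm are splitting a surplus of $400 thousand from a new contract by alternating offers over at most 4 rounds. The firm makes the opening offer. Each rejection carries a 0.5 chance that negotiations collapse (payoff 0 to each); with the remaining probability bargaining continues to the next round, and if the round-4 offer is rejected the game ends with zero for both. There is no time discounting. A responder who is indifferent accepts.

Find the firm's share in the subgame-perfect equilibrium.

250

Round 4 (the union proposes): the firm will accept anything ≥ 0, so the union offers 0 and keeps 400.
Round 3 (the firm proposes): rejecting gives the union an expected 0.5 × 400 = 200. The firm offers 200 and keeps 400 − 200 = 200.
Round 2 (the union proposes): rejecting gives the firm an expected 0.5 × 200 = 100. The union offers 100 and keeps 400 − 100 = 300.
Round 1 (the firm proposes): rejecting gives the union an expected 0.5 × 300 = 150. The firm offers 150 and keeps 400 − 150 = 250.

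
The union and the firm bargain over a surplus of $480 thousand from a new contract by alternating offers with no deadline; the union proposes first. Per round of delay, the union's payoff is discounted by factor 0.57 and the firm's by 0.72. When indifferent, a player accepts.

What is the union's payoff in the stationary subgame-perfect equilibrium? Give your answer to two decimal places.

227.95

In a stationary SPE each proposer offers the other exactly their discounted continuation value.
If the union keeps x when proposing and the firm keeps y when proposing, then x = 480 − 0.72y and y = 480 − 0.57x.
Solving: x = 480(1 − 0.72) / (1 − 0.57·0.72) = 134.4 / 0.5896 ≈ 227.9512.
The firm gets 480 − 227.9512 ≈ 252.0488.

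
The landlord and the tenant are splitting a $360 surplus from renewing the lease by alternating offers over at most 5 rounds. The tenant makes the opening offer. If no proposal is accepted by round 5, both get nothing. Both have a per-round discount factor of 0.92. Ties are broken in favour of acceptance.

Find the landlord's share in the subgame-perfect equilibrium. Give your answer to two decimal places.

48.92

Solve by backward induction from round 5.
Round 5 (the tenant proposes): the landlord will accept anything ≥ 0, so the tenant offers 0 and keeps 360.
Round 4 (the landlord proposes): the tenant can get 360 next round, worth 0.92 × 360 = 331.2 now; the landlord offers that and keeps 28.8.
Round 3 (the tenant proposes): the landlord can get 28.8 next round, worth 0.92 × 28.8 = 26.496 now, so the tenant offers 26.496, keeping 333.504.
Round 2 (the landlord proposes): the tenant can get 333.504 next round, worth 0.92 × 333.504 = 306.82368 now. The landlord offers 306.82368 and keeps 360 − 306.82368 = 53.17632.
Round 1 (the tenant proposes): the landlord can get 53.17632 next round, worth 0.92 × 53.17632 = 48.9222144 now; the tenant offers that and keeps 311.0777856.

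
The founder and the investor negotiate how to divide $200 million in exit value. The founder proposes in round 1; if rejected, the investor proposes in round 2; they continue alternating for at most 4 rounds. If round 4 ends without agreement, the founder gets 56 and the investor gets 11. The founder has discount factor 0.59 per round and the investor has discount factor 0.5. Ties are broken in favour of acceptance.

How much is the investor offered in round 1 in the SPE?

Solve by backward induction from round 4.
Round 4 (the investor proposes): the founder gets 56 if talks fail, so the investor offers 56 and keeps 144.
Round 3 (the founder proposes): the investor can get 144 next round, worth 0.5 × 144 = 72 now; the founder offers that and keeps 128.
Round 2 (the investor proposes): the founder can get 128 next round, worth 0.59 × 128 = 75.52 now; the investor offers that and keeps 124.48.
Round 1 (the founder proposes): the investor can get 124.48 next round, worth 0.5 × 124.48 = 62.24 now; the founder offers that and keeps 137.76.

62.24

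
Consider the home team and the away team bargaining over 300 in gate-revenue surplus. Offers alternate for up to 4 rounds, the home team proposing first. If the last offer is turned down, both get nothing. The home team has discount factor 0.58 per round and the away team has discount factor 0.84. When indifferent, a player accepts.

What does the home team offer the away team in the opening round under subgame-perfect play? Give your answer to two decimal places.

Solve by backward induction from round 4.
Round 4 (the away team proposes): the home team will accept anything ≥ 0, so the away team offers 0 and keeps 300.
Round 3 (the home team proposes): the away team can get 300 next round, worth 0.84 × 300 = 252 now. The home team offers 252 and keeps 300 − 252 = 48.
Round 2 (the away team proposes): the home team can get 48 next round, worth 0.58 × 48 = 27.84 now; the away team offers that and keeps 272.16.
Round 1 (the home team proposes): the away team can get 272.16 next round, worth 0.84 × 272.16 = 228.6144 now. The home team offers 228.6144 and keeps 300 − 228.6144 = 71.3856.

228.61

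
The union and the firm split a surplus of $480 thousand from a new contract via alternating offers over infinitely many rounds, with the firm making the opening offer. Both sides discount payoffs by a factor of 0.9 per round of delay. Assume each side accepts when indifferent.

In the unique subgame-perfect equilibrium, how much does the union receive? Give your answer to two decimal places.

227.37

In a stationary SPE each proposer offers the other exactly their discounted continuation value.
If the firm keeps x when proposing and the union keeps y when proposing, then x = 480 − 0.9y and y = 480 − 0.9x.
Solving: x = 480(1 − 0.9) / (1 − 0.9·0.9) = 48 / 0.19 ≈ 252.6316.
The union gets 480 − 252.6316 ≈ 227.3684.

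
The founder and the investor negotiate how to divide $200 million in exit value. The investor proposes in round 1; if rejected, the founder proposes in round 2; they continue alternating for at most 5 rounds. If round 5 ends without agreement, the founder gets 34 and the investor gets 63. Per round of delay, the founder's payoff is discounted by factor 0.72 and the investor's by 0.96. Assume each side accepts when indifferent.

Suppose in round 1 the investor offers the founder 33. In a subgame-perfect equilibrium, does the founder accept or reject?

Round 5 (the investor proposes): the founder gets 34 if talks fail, so the investor offers 34 and keeps 166.
Round 4 (the founder proposes): the investor can get 166 next round, worth 0.96 × 166 = 159.36 now; the founder offers that and keeps 40.64.
Round 3 (the investor proposes): the founder can get 40.64 next round, worth 0.72 × 40.64 = 29.2608 now; the investor offers that and keeps 170.7392.
Round 2 (the founder proposes): the investor can get 170.7392 next round, worth 0.96 × 170.7392 = 163.909632 now. The founder offers 163.909632 and keeps 200 − 163.909632 = 36.090368.
So by rejecting in round 1, the founder gets 36.090368 next round, worth 0.72 × 36.090368 = 25.98506496 now.
Offer 33 ≥ 25.98506496, so the founder accepts.

Accept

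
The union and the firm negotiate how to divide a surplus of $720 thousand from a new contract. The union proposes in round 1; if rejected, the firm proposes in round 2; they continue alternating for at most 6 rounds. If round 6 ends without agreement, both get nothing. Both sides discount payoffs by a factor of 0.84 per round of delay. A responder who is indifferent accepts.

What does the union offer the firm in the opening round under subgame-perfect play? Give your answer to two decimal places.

Round 6 (the firm proposes): rejection yields 0 for the union; the firm offers 0 and keeps 720.
Round 5 (the union proposes): the firm can get 720 next round, worth 0.84 × 720 = 604.8 now, so the union offers 604.8, keeping 115.2.
Round 4 (the firm proposes): the union can get 115.2 next round, worth 0.84 × 115.2 = 96.768 now, so the firm offers 96.768, keeping 623.232.
Round 3 (the union proposes): the firm can get 623.232 next round, worth 0.84 × 623.232 = 523.51488 now; the union offers that and keeps 196.48512.
Round 2 (the firm proposes): the union can get 196.48512 next round, worth 0.84 × 196.48512 = 165.0475008 now. The firm offers 165.0475008 and keeps 720 − 165.0475008 = 554.9524992.
Round 1 (the union proposes): the firm can get 554.9524992 next round, worth 0.84 × 554.9524992 = 466.160099328 now. The union offers 466.160099328 and keeps 720 − 466.160099328 = 253.839900672.

466.16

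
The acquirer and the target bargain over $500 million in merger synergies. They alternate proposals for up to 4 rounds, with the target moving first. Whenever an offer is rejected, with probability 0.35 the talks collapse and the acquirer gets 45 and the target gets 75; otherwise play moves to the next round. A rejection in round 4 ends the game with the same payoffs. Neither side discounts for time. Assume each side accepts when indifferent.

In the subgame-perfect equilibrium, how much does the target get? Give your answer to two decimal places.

Round 4 (the acquirer proposes): the target gets 75 if talks fail, so the acquirer offers 75 and keeps 425.
Round 3 (the target proposes): rejecting gives the acquirer an expected 0.65 × 425 + 0.35 × 45 = 292, so the target offers 292, keeping 208.
Round 2 (the acquirer proposes): rejecting gives the target an expected 0.65 × 208 + 0.35 × 75 = 161.45, so the acquirer offers 161.45, keeping 338.55.
Round 1 (the target proposes): rejecting gives the acquirer an expected 0.65 × 338.55 + 0.35 × 45 = 235.8075, so the target offers 235.8075, keeping 264.1925.

264.19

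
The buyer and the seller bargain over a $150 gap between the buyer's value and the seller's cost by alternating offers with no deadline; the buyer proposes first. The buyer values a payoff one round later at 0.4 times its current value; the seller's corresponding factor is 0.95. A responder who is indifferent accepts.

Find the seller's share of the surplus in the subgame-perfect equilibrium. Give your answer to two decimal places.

137.90

When the buyer proposes, the seller accepts any offer worth at least 0.95 times what the seller would get by proposing next round; and vice versa.
This gives x = 150 − 0.95y and y = 150 − 0.4x, where x and y are each side's share when it proposes.
Hence (1 − 0.95·0.4)x = 150(1 − 0.95), i.e. 0.62·x = 7.5.
x ≈ 12.0968; the seller's share is 150 − x ≈ 137.9032.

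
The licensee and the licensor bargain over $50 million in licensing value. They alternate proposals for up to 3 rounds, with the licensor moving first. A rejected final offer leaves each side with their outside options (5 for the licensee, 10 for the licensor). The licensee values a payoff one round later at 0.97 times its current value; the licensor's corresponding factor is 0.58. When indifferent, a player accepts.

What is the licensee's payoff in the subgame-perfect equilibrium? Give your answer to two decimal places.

23.18

Solve by backward induction from round 3.
Round 3 (the licensor proposes): the licensee gets 5 if talks fail, so the licensor offers 5 and keeps 45.
Round 2 (the licensee proposes): the licensor can get 45 next round, worth 0.58 × 45 = 26.1 now. The licensee offers 26.1 and keeps 50 − 26.1 = 23.9.
Round 1 (the licensor proposes): the licensee can get 23.9 next round, worth 0.97 × 23.9 = 23.183 now. The licensor offers 23.183 and keeps 50 − 23.183 = 26.817.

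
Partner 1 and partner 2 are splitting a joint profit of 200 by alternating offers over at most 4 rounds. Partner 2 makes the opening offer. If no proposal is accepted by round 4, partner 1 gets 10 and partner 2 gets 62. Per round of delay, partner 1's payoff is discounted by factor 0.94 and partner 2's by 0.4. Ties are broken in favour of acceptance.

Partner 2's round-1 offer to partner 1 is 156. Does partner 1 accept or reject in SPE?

Work out partner 1's continuation value if the offer is rejected.
Round 4 (partner 1 proposes): partner 2 gets 62 if talks fail, so partner 1 offers 62 and keeps 138.
Round 3 (partner 2 proposes): partner 1 can get 138 next round, worth 0.94 × 138 = 129.72 now. Partner 2 offers 129.72 and keeps 200 − 129.72 = 70.28.
Round 2 (partner 1 proposes): partner 2 can get 70.28 next round, worth 0.4 × 70.28 = 28.112 now. Partner 1 offers 28.112 and keeps 200 − 28.112 = 171.888.
So by rejecting in round 1, partner 1 gets 171.888 next round, worth 0.94 × 171.888 = 161.57472 now.
Offer 156 < 161.57472, so partner 1 rejects.

Reject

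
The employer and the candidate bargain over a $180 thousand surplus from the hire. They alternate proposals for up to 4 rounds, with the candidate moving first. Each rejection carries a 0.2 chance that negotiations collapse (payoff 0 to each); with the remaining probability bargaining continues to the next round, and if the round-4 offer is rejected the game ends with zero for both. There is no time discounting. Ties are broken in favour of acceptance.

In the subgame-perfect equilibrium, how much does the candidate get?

By backward induction:
Round 4 (the employer proposes): rejection yields 0 for the candidate; the employer offers 0 and keeps 180.
Round 3 (the candidate proposes): rejecting gives the employer an expected 0.8 × 180 = 144, so the candidate offers 144, keeping 36.
Round 2 (the employer proposes): rejecting gives the candidate an expected 0.8 × 36 = 28.8. The employer offers 28.8 and keeps 180 − 28.8 = 151.2.
Round 1 (the candidate proposes): rejecting gives the employer an expected 0.8 × 151.2 = 120.96, so the candidate offers 120.96, keeping 59.04.

59.04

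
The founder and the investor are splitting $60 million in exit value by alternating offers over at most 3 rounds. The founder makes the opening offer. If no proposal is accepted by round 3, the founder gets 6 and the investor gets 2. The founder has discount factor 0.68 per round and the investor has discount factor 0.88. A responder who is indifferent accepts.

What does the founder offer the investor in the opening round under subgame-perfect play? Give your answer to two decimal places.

18.09

Round 3 (the founder proposes): the investor gets 2 if talks fail, so the founder offers 2 and keeps 58.
Round 2 (the investor proposes): the founder can get 58 next round, worth 0.68 × 58 = 39.44 now, so the investor offers 39.44, keeping 20.56.
Round 1 (the founder proposes): the investor can get 20.56 next round, worth 0.88 × 20.56 = 18.0928 now, so the founder offers 18.0928, keeping 41.9072.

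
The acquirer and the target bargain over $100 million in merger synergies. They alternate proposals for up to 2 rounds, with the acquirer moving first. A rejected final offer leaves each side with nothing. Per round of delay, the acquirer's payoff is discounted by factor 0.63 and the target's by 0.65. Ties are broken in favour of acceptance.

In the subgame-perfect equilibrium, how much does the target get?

65

Work backward from the last round.
Round 2 (the target proposes): rejection yields 0 for the acquirer; the target offers 0 and keeps 100.
Round 1 (the acquirer proposes): the target can get 100 next round, worth 0.65 × 100 = 65 now, so the acquirer offers 65, keeping 35.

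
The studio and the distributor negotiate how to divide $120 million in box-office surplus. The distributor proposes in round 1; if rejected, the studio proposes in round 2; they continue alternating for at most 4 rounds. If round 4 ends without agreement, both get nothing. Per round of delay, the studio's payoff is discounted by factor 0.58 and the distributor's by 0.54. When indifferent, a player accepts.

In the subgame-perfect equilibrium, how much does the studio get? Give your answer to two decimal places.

Round 4 (the studio proposes): rejection yields 0 for the distributor; the studio offers 0 and keeps 120.
Round 3 (the distributor proposes): the studio can get 120 next round, worth 0.58 × 120 = 69.6 now; the distributor offers that and keeps 50.4.
Round 2 (the studio proposes): the distributor can get 50.4 next round, worth 0.54 × 50.4 = 27.216 now; the studio offers that and keeps 92.784.
Round 1 (the distributor proposes): the studio can get 92.784 next round, worth 0.58 × 92.784 = 53.81472 now. The distributor offers 53.81472 and keeps 120 − 53.81472 = 66.18528.

53.81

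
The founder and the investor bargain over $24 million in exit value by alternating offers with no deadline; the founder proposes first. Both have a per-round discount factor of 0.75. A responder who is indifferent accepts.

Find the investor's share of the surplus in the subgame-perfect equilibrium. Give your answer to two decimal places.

10.29

In a stationary SPE each proposer offers the other exactly their discounted continuation value.
If the founder keeps x when proposing and the investor keeps y when proposing, then x = 24 − 0.75y and y = 24 − 0.75x.
Solving: x = 24(1 − 0.75) / (1 − 0.75·0.75) = 6 / 0.4375 ≈ 13.7143.
The investor gets 24 − 13.7143 ≈ 10.2857.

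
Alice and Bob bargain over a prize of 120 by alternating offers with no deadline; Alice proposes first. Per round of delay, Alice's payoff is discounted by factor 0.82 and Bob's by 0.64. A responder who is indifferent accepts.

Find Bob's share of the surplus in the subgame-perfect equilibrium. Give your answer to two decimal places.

When Alice proposes, Bob accepts any offer worth at least 0.64 times what Bob would get by proposing next round; and vice versa.
This gives x = 120 − 0.64y and y = 120 − 0.82x, where x and y are each side's share when it proposes.
Hence (1 − 0.64·0.82)x = 120(1 − 0.64), i.e. 0.4752·x = 43.2.
x ≈ 90.9091; Bob's share is 120 − x ≈ 29.0909.

29.09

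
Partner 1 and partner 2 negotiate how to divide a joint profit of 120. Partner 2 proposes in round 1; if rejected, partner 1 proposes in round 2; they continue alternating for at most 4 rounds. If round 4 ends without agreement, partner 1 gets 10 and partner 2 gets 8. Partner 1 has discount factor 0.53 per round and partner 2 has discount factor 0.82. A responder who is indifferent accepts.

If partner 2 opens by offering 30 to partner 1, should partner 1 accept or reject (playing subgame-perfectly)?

Reject

Round 4 (partner 1 proposes): partner 2 gets 8 if talks fail, so partner 1 offers 8 and keeps 112.
Round 3 (partner 2 proposes): partner 1 can get 112 next round, worth 0.53 × 112 = 59.36 now, so partner 2 offers 59.36, keeping 60.64.
Round 2 (partner 1 proposes): partner 2 can get 60.64 next round, worth 0.82 × 60.64 = 49.7248 now. Partner 1 offers 49.7248 and keeps 120 − 49.7248 = 70.2752.
So by rejecting in round 1, partner 1 gets 70.2752 next round, worth 0.53 × 70.2752 = 37.245856 now.
Offer 30 < 37.245856, so partner 1 rejects.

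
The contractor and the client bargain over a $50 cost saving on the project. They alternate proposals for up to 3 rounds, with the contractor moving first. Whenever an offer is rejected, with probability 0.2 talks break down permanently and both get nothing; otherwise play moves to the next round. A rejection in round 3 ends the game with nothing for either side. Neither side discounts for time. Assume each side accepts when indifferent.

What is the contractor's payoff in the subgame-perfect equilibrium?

Round 3 (the contractor proposes): the client will accept anything ≥ 0, so the contractor offers 0 and keeps 50.
Round 2 (the client proposes): rejecting gives the contractor an expected 0.8 × 50 = 40. The client offers 40 and keeps 50 − 40 = 10.
Round 1 (the contractor proposes): rejecting gives the client an expected 0.8 × 10 = 8; the contractor offers that and keeps 42.

42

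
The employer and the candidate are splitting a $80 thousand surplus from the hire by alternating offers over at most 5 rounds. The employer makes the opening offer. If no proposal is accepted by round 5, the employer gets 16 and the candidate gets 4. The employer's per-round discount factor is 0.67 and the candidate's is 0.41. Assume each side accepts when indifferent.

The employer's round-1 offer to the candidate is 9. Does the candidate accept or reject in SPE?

Round 5 (the employer proposes): the candidate gets 4 if talks fail, so the employer offers 4 and keeps 76.
Round 4 (the candidate proposes): the employer can get 76 next round, worth 0.67 × 76 = 50.92 now. The candidate offers 50.92 and keeps 80 − 50.92 = 29.08.
Round 3 (the employer proposes): the candidate can get 29.08 next round, worth 0.41 × 29.08 = 11.9228 now. The employer offers 11.9228 and keeps 80 − 11.9228 = 68.0772.
Round 2 (the candidate proposes): the employer can get 68.0772 next round, worth 0.67 × 68.0772 = 45.611724 now. The candidate offers 45.611724 and keeps 80 − 45.611724 = 34.388276.
So by rejecting in round 1, the candidate gets 34.388276 next round, worth 0.41 × 34.388276 = 14.09919316 now.
Offer 9 < 14.09919316, so the candidate rejects.

Reject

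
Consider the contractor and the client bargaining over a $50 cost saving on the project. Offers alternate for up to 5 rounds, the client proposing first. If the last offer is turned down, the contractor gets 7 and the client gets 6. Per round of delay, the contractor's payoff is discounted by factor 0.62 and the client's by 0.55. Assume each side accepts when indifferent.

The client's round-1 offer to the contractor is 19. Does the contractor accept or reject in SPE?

Round 5 (the client proposes): the contractor gets 7 if talks fail, so the client offers 7 and keeps 43.
Round 4 (the contractor proposes): the client can get 43 next round, worth 0.55 × 43 = 23.65 now, so the contractor offers 23.65, keeping 26.35.
Round 3 (the client proposes): the contractor can get 26.35 next round, worth 0.62 × 26.35 = 16.337 now; the client offers that and keeps 33.663.
Round 2 (the contractor proposes): the client can get 33.663 next round, worth 0.55 × 33.663 = 18.51465 now; the contractor offers that and keeps 31.48535.
So by rejecting in round 1, the contractor gets 31.48535 next round, worth 0.62 × 31.48535 = 19.520917 now.
Offer 19 < 19.520917, so the contractor rejects.

Reject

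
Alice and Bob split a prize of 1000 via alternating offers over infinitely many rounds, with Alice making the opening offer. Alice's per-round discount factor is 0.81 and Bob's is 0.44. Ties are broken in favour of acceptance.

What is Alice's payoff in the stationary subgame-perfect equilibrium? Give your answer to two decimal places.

870.11

In a stationary SPE each proposer offers the other exactly their discounted continuation value.
If Alice keeps x when proposing and Bob keeps y when proposing, then x = 1000 − 0.44y and y = 1000 − 0.81x.
Solving: x = 1000(1 − 0.44) / (1 − 0.81·0.44) = 560 / 0.6436 ≈ 870.1057.
Bob gets 1000 − 870.1057 ≈ 129.8943.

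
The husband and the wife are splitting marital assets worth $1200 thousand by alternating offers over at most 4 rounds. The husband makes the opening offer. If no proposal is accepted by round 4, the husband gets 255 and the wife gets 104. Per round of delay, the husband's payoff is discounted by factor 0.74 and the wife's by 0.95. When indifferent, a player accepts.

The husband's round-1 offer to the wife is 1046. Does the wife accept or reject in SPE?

Round 4 (the wife proposes): the husband gets 255 if talks fail, so the wife offers 255 and keeps 945.
Round 3 (the husband proposes): the wife can get 945 next round, worth 0.95 × 945 = 897.75 now. The husband offers 897.75 and keeps 1200 − 897.75 = 302.25.
Round 2 (the wife proposes): the husband can get 302.25 next round, worth 0.74 × 302.25 = 223.665 now. The wife offers 223.665 and keeps 1200 − 223.665 = 976.335.
So by rejecting in round 1, the wife gets 976.335 next round, worth 0.95 × 976.335 = 927.51825 now.
Offer 1046 ≥ 927.51825, so the wife accepts.

Accept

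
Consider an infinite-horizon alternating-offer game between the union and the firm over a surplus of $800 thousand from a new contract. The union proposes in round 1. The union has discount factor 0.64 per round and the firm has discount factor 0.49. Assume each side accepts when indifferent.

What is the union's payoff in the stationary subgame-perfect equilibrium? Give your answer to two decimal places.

In a stationary SPE each proposer offers the other exactly their discounted continuation value.
If the union keeps x when proposing and the firm keeps y when proposing, then x = 800 − 0.49y and y = 800 − 0.64x.
Solving: x = 800(1 − 0.49) / (1 − 0.64·0.49) = 408 / 0.6864 ≈ 594.4056.
The firm gets 800 − 594.4056 ≈ 205.5944.

594.41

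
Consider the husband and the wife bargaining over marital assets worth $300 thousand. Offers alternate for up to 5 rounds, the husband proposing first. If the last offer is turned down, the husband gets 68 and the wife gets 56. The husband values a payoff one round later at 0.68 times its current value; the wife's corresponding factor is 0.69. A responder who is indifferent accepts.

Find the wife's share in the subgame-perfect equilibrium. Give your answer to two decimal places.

109.65

Round 5 (the husband proposes): the wife gets 56 if talks fail, so the husband offers 56 and keeps 244.
Round 4 (the wife proposes): the husband can get 244 next round, worth 0.68 × 244 = 165.92 now, so the wife offers 165.92, keeping 134.08.
Round 3 (the husband proposes): the wife can get 134.08 next round, worth 0.69 × 134.08 = 92.5152 now, so the husband offers 92.5152, keeping 207.4848.
Round 2 (the wife proposes): the husband can get 207.4848 next round, worth 0.68 × 207.4848 = 141.089664 now, so the wife offers 141.089664, keeping 158.910336.
Round 1 (the husband proposes): the wife can get 158.910336 next round, worth 0.69 × 158.910336 = 109.64813184 now, so the husband offers 109.64813184, keeping 190.35186816.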